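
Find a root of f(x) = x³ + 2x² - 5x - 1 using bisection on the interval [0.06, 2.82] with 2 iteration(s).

f(x) = x³ + 2x² - 5x - 1
Initial interval: [0.06, 2.82]

Iteration 1:
  c_1 = (0.060000 + 2.820000)/2 = 1.440000
  f(c_1) = f(1.440000) = -1.066816
  f(a) × f(c) ≥ 0, new interval: [1.440000, 2.820000]
Iteration 2:
  c_2 = (1.440000 + 2.820000)/2 = 2.130000
  f(c_2) = f(2.130000) = 7.087397
  f(a) × f(c) < 0, new interval: [1.440000, 2.130000]

After 2 iteration(s), the approximation is c_2 = 2.130000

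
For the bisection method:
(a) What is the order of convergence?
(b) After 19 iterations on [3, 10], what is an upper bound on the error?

(a) Bisection has linear (order 1) convergence; the error is halved each step.

(b) Error bound = (b-a)/2^n = (10 - 3)/2^{19}
    = 7/2^{19}

(a) 1 (linear); (b) error ≤ 1.34e-05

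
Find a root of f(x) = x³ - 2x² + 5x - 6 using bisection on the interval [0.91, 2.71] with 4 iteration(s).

f(x) = x³ - 2x² + 5x - 6
Initial interval: [0.91, 2.71]

Iteration 1:
  c_1 = (0.910000 + 2.710000)/2 = 1.810000
  f(c_1) = f(1.810000) = 2.427541
  f(a) × f(c) < 0, new interval: [0.910000, 1.810000]
Iteration 2:
  c_2 = (0.910000 + 1.810000)/2 = 1.360000
  f(c_2) = f(1.360000) = -0.383744
  f(a) × f(c) ≥ 0, new interval: [1.360000, 1.810000]
Iteration 3:
  c_3 = (1.360000 + 1.810000)/2 = 1.585000
  f(c_3) = f(1.585000) = 0.882427
  f(a) × f(c) < 0, new interval: [1.360000, 1.585000]
Iteration 4:
  c_4 = (1.360000 + 1.585000)/2 = 1.472500
  f(c_4) = f(1.472500) = 0.218745
  f(a) × f(c) < 0, new interval: [1.360000, 1.472500]

After 4 iteration(s), the approximation is c_4 = 1.472500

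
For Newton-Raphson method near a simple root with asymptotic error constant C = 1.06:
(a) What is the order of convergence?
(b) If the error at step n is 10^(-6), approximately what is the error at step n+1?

(a) Newton-Raphson has quadratic (order 2) convergence near simple roots.
    This means |e_{n+1}| ≈ C|e_n|².

(b) With |e_n| = 10^(-6) and C = 1.06:
    |e_{n+1}| ≈ 1.06 × (10^(-6))² = 1.06 × 10^(-12)

(a) 2 (quadratic); (b) |e_{n+1}| ≈ 1.060e-12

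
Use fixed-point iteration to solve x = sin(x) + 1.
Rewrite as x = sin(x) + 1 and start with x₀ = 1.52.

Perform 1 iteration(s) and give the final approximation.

Equation: x = sin(x) + 1
Fixed-point form: x = sin(x) + 1
x₀ = 1.52

x_1 = g(1.520000) = 1.998710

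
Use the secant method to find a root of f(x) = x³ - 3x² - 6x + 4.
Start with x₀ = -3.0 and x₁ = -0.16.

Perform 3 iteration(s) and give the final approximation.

f(x) = x³ - 3x² - 6x + 4
x₀ = -3.0, x₁ = -0.16

Secant formula: x_{n+1} = x_n - f(x_n)(x_n - x_{n-1})/(f(x_n) - f(x_{n-1}))

Iteration 1:
  f(-3.000000) = -32.000000
  f(-0.160000) = 4.879104
  x_2 = -0.160000 - 4.879104×(-0.160000 - (-3.000000))/(4.879104 - (-32.000000))
       = -0.535732
Iteration 2:
  f(-0.160000) = 4.879104
  f(-0.535732) = 6.199606
  x_3 = -0.535732 - 6.199606×(-0.535732 - (-0.160000))/(6.199606 - 4.879104)
       = 1.228287
Iteration 3:
  f(-0.535732) = 6.199606
  f(1.228287) = -6.042684
  x_4 = 1.228287 - (-6.042684)×(1.228287 - (-0.535732))/(-6.042684 - 6.199606)
       = 0.357583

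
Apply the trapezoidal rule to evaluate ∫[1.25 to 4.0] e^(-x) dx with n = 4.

f(x) = e^(-x)
a = 1.25, b = 4.0, n = 4
h = (b - a)/n = 0.687500

Trapezoidal rule: (h/2)[f(x₀) + 2f(x₁) + 2f(x₂) + ... + f(xₙ)]

x_0 = 1.2500, f(x_0) = 0.286505, coefficient = 1
x_1 = 1.9375, f(x_1) = 0.144064, coefficient = 2
x_2 = 2.6250, f(x_2) = 0.072440, coefficient = 2
x_3 = 3.3125, f(x_3) = 0.036425, coefficient = 2
x_4 = 4.0000, f(x_4) = 0.018316, coefficient = 1

I ≈ (0.687500/2) × 0.810677 = 0.278670
Exact value: 0.268189
Error: 0.010481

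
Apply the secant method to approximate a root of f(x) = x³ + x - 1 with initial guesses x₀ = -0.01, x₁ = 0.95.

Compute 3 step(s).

f(x) = x³ + x - 1
x₀ = -0.01, x₁ = 0.95

Secant formula: x_{n+1} = x_n - f(x_n)(x_n - x_{n-1})/(f(x_n) - f(x_{n-1}))

Iteration 1:
  f(-0.010000) = -1.010001
  f(0.950000) = 0.807375
  x_2 = 0.950000 - 0.807375×(0.950000 - (-0.010000))/(0.807375 - (-1.010001))
       = 0.523517
Iteration 2:
  f(0.950000) = 0.807375
  f(0.523517) = -0.333003
  x_3 = 0.523517 - (-0.333003)×(0.523517 - 0.950000)/(-0.333003 - 0.807375)
       = 0.648055
Iteration 3:
  f(0.523517) = -0.333003
  f(0.648055) = -0.079779
  x_4 = 0.648055 - (-0.079779)×(0.648055 - 0.523517)/(-0.079779 - (-0.333003))
       = 0.687290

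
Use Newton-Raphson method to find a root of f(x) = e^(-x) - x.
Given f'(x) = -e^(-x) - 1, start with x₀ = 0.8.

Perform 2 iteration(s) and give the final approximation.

f(x) = e^(-x) - x
f'(x) = -e^(-x) - 1
x₀ = 0.8

Newton-Raphson formula: x_{n+1} = x_n - f(x_n)/f'(x_n)

Iteration 1:
  f(0.800000) = -0.350671
  f'(0.800000) = -1.449329
  x_1 = 0.800000 - (-0.350671)/(-1.449329) = 0.558046
Iteration 2:
  f(0.558046) = 0.014280
  f'(0.558046) = -1.572326
  x_2 = 0.558046 - 0.014280/(-1.572326) = 0.567128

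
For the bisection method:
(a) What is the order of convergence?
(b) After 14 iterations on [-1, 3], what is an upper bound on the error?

(a) Bisection has linear (order 1) convergence; the error is halved each step.

(b) Error bound = (b-a)/2^n = (3 - (-1))/2^{14}
    = 4/2^{14}

(a) 1 (linear); (b) error ≤ 2.44e-04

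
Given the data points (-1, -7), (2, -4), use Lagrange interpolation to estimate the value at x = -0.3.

Lagrange interpolation formula:
P(x) = Σ yᵢ × Lᵢ(x)
where Lᵢ(x) = Π_{j≠i} (x - xⱼ)/(xᵢ - xⱼ)

L_0(-0.3) = (-0.3 - 2)/(-1 - 2) = 0.766667
L_1(-0.3) = (-0.3 - (-1))/(2 - (-1)) = 0.233333

P(-0.3) = (-7)×L_0(-0.3) + (-4)×L_1(-0.3)
P(-0.3) = -6.300000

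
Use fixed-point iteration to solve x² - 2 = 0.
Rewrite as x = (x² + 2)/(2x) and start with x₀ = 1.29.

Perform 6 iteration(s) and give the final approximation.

Equation: x² - 2 = 0
Fixed-point form: x = (x² + 2)/(2x)
x₀ = 1.29

x_1 = g(1.290000) = 1.420194
x_2 = g(1.420194) = 1.414226
x_3 = g(1.414226) = 1.414214
x_4 = g(1.414214) = 1.414214
x_5 = g(1.414214) = 1.414214
x_6 = g(1.414214) = 1.414214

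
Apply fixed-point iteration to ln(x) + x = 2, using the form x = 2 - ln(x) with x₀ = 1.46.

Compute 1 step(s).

Equation: ln(x) + x = 2
Fixed-point form: x = 2 - ln(x)
x₀ = 1.46

x_1 = g(1.460000) = 1.621564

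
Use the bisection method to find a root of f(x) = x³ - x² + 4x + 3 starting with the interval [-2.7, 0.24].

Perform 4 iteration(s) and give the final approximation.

f(x) = x³ - x² + 4x + 3
Initial interval: [-2.7, 0.24]

Iteration 1:
  c_1 = (-2.700000 + 0.240000)/2 = -1.230000
  f(c_1) = f(-1.230000) = -5.293767
  f(a) × f(c) ≥ 0, new interval: [-1.230000, 0.240000]
Iteration 2:
  c_2 = (-1.230000 + 0.240000)/2 = -0.495000
  f(c_2) = f(-0.495000) = 0.653688
  f(a) × f(c) < 0, new interval: [-1.230000, -0.495000]
Iteration 3:
  c_3 = (-1.230000 + (-0.495000))/2 = -0.862500
  f(c_3) = f(-0.862500) = -1.835525
  f(a) × f(c) ≥ 0, new interval: [-0.862500, -0.495000]
Iteration 4:
  c_4 = (-0.862500 + (-0.495000))/2 = -0.678750
  f(c_4) = f(-0.678750) = -0.488403
  f(a) × f(c) ≥ 0, new interval: [-0.678750, -0.495000]

After 4 iteration(s), the approximation is c_4 = -0.678750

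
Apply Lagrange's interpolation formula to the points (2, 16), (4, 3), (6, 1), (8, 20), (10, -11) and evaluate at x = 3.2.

Lagrange interpolation formula:
P(x) = Σ yᵢ × Lᵢ(x)
where Lᵢ(x) = Π_{j≠i} (x - xⱼ)/(xᵢ - xⱼ)

L_0(3.2) = (3.2 - 4)/(2 - 4) × (3.2 - 6)/(2 - 6) × (3.2 - 8)/(2 - 8) × (3.2 - 10)/(2 - 10) = 0.190400
L_1(3.2) = (3.2 - 2)/(4 - 2) × (3.2 - 6)/(4 - 6) × (3.2 - 8)/(4 - 8) × (3.2 - 10)/(4 - 10) = 1.142400
L_2(3.2) = (3.2 - 2)/(6 - 2) × (3.2 - 4)/(6 - 4) × (3.2 - 8)/(6 - 8) × (3.2 - 10)/(6 - 10) = -0.489600
L_3(3.2) = (3.2 - 2)/(8 - 2) × (3.2 - 4)/(8 - 4) × (3.2 - 6)/(8 - 6) × (3.2 - 10)/(8 - 10) = 0.190400
L_4(3.2) = (3.2 - 2)/(10 - 2) × (3.2 - 4)/(10 - 4) × (3.2 - 6)/(10 - 6) × (3.2 - 8)/(10 - 8) = -0.033600

P(3.2) = 16×L_0(3.2) + 3×L_1(3.2) + 1×L_2(3.2) + 20×L_3(3.2) + (-11)×L_4(3.2)
P(3.2) = 10.161600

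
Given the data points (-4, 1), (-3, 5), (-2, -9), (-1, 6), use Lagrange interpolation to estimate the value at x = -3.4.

Lagrange interpolation formula:
P(x) = Σ yᵢ × Lᵢ(x)
where Lᵢ(x) = Π_{j≠i} (x - xⱼ)/(xᵢ - xⱼ)

L_0(-3.4) = (-3.4 - (-3))/(-4 - (-3)) × (-3.4 - (-2))/(-4 - (-2)) × (-3.4 - (-1))/(-4 - (-1)) = 0.224000
L_1(-3.4) = (-3.4 - (-4))/(-3 - (-4)) × (-3.4 - (-2))/(-3 - (-2)) × (-3.4 - (-1))/(-3 - (-1)) = 1.008000
L_2(-3.4) = (-3.4 - (-4))/(-2 - (-4)) × (-3.4 - (-3))/(-2 - (-3)) × (-3.4 - (-1))/(-2 - (-1)) = -0.288000
L_3(-3.4) = (-3.4 - (-4))/(-1 - (-4)) × (-3.4 - (-3))/(-1 - (-3)) × (-3.4 - (-2))/(-1 - (-2)) = 0.056000

P(-3.4) = 1×L_0(-3.4) + 5×L_1(-3.4) + (-9)×L_2(-3.4) + 6×L_3(-3.4)
P(-3.4) = 8.192000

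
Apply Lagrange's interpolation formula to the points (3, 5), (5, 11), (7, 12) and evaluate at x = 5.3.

Lagrange interpolation formula:
P(x) = Σ yᵢ × Lᵢ(x)
where Lᵢ(x) = Π_{j≠i} (x - xⱼ)/(xᵢ - xⱼ)

L_0(5.3) = (5.3 - 5)/(3 - 5) × (5.3 - 7)/(3 - 7) = -0.063750
L_1(5.3) = (5.3 - 3)/(5 - 3) × (5.3 - 7)/(5 - 7) = 0.977500
L_2(5.3) = (5.3 - 3)/(7 - 3) × (5.3 - 5)/(7 - 5) = 0.086250

P(5.3) = 5×L_0(5.3) + 11×L_1(5.3) + 12×L_2(5.3)
P(5.3) = 11.468750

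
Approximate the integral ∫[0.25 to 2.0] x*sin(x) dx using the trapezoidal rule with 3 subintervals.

f(x) = x*sin(x)
a = 0.25, b = 2.0, n = 3
h = (b - a)/n = 0.583333

Trapezoidal rule: (h/2)[f(x₀) + 2f(x₁) + 2f(x₂) + ... + f(xₙ)]

x_0 = 0.2500, f(x_0) = 0.061851, coefficient = 1
x_1 = 0.8333, f(x_1) = 0.616814, coefficient = 2
x_2 = 1.4167, f(x_2) = 1.399873, coefficient = 2
x_3 = 2.0000, f(x_3) = 1.818595, coefficient = 1

I ≈ (0.583333/2) × 5.913820 = 1.724864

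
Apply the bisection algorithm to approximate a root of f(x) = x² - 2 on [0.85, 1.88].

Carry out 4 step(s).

f(x) = x² - 2
Initial interval: [0.85, 1.88]

Iteration 1:
  c_1 = (0.850000 + 1.880000)/2 = 1.365000
  f(c_1) = f(1.365000) = -0.136775
  f(a) × f(c) ≥ 0, new interval: [1.365000, 1.880000]
Iteration 2:
  c_2 = (1.365000 + 1.880000)/2 = 1.622500
  f(c_2) = f(1.622500) = 0.632506
  f(a) × f(c) < 0, new interval: [1.365000, 1.622500]
Iteration 3:
  c_3 = (1.365000 + 1.622500)/2 = 1.493750
  f(c_3) = f(1.493750) = 0.231289
  f(a) × f(c) < 0, new interval: [1.365000, 1.493750]
Iteration 4:
  c_4 = (1.365000 + 1.493750)/2 = 1.429375
  f(c_4) = f(1.429375) = 0.043113
  f(a) × f(c) < 0, new interval: [1.365000, 1.429375]

After 4 iteration(s), the approximation is c_4 = 1.429375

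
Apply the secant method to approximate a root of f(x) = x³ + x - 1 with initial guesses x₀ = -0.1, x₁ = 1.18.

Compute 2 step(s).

f(x) = x³ + x - 1
x₀ = -0.1, x₁ = 1.18

Secant formula: x_{n+1} = x_n - f(x_n)(x_n - x_{n-1})/(f(x_n) - f(x_{n-1}))

Iteration 1:
  f(-0.100000) = -1.101000
  f(1.180000) = 1.823032
  x_2 = 1.180000 - 1.823032×(1.180000 - (-0.100000))/(1.823032 - (-1.101000))
       = 0.381965
Iteration 2:
  f(1.180000) = 1.823032
  f(0.381965) = -0.562308
  x_3 = 0.381965 - (-0.562308)×(0.381965 - 1.180000)/(-0.562308 - 1.823032)
       = 0.570089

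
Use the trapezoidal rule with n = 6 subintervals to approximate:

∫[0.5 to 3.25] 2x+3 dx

f(x) = 2x+3
a = 0.5, b = 3.25, n = 6
h = (b - a)/n = 0.458333

Trapezoidal rule: (h/2)[f(x₀) + 2f(x₁) + 2f(x₂) + ... + f(xₙ)]

x_0 = 0.5000, f(x_0) = 4.000000, coefficient = 1
x_1 = 0.9583, f(x_1) = 4.916667, coefficient = 2
x_2 = 1.4167, f(x_2) = 5.833333, coefficient = 2
x_3 = 1.8750, f(x_3) = 6.750000, coefficient = 2
x_4 = 2.3333, f(x_4) = 7.666667, coefficient = 2
x_5 = 2.7917, f(x_5) = 8.583333, coefficient = 2
x_6 = 3.2500, f(x_6) = 9.500000, coefficient = 1

I ≈ (0.458333/2) × 81.000000 = 18.562500
Exact value: 18.562500
Error: 0.000000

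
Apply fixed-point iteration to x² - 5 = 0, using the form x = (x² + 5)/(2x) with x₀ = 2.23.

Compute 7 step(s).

Equation: x² - 5 = 0
Fixed-point form: x = (x² + 5)/(2x)
x₀ = 2.23

x_1 = g(2.230000) = 2.236076
x_2 = g(2.236076) = 2.236068
x_3 = g(2.236068) = 2.236068
x_4 = g(2.236068) = 2.236068
x_5 = g(2.236068) = 2.236068
x_6 = g(2.236068) = 2.236068
x_7 = g(2.236068) = 2.236068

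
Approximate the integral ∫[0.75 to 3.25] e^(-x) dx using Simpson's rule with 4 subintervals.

f(x) = e^(-x)
a = 0.75, b = 3.25, n = 4
h = (b - a)/n = 0.625000

Simpson's rule: (h/3)[f(x₀) + 4f(x₁) + 2f(x₂) + ... + f(xₙ)]

x_0 = 0.7500, f(x_0) = 0.472367, coefficient = 1
x_1 = 1.3750, f(x_1) = 0.252840, coefficient = 4
x_2 = 2.0000, f(x_2) = 0.135335, coefficient = 2
x_3 = 2.6250, f(x_3) = 0.072440, coefficient = 4
x_4 = 3.2500, f(x_4) = 0.038774, coefficient = 1

I ≈ (0.625000/3) × 2.082929 = 0.433943
Exact value: 0.433592
Error: 0.000351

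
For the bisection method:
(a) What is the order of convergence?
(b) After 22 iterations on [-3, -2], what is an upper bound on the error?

(a) Bisection has linear (order 1) convergence; the error is halved each step.

(b) Error bound = (b-a)/2^n = (-2 - (-3))/2^{22}
    = 1/2^{22}

(a) 1 (linear); (b) error ≤ 2.38e-07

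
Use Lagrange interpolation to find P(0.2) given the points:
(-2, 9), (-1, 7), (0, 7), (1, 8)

Lagrange interpolation formula:
P(x) = Σ yᵢ × Lᵢ(x)
where Lᵢ(x) = Π_{j≠i} (x - xⱼ)/(xᵢ - xⱼ)

L_0(0.2) = (0.2 - (-1))/(-2 - (-1)) × (0.2 - 0)/(-2 - 0) × (0.2 - 1)/(-2 - 1) = 0.032000
L_1(0.2) = (0.2 - (-2))/(-1 - (-2)) × (0.2 - 0)/(-1 - 0) × (0.2 - 1)/(-1 - 1) = -0.176000
L_2(0.2) = (0.2 - (-2))/(0 - (-2)) × (0.2 - (-1))/(0 - (-1)) × (0.2 - 1)/(0 - 1) = 1.056000
L_3(0.2) = (0.2 - (-2))/(1 - (-2)) × (0.2 - (-1))/(1 - (-1)) × (0.2 - 0)/(1 - 0) = 0.088000

P(0.2) = 9×L_0(0.2) + 7×L_1(0.2) + 7×L_2(0.2) + 8×L_3(0.2)
P(0.2) = 7.152000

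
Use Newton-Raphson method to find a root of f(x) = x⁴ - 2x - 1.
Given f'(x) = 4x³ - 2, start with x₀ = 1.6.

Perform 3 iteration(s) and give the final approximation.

f(x) = x⁴ - 2x - 1
f'(x) = 4x³ - 2
x₀ = 1.6

Newton-Raphson formula: x_{n+1} = x_n - f(x_n)/f'(x_n)

Iteration 1:
  f(1.600000) = 2.353600
  f'(1.600000) = 14.384000
  x_1 = 1.600000 - 2.353600/14.384000 = 1.436374
Iteration 2:
  f(1.436374) = 0.383921
  f'(1.436374) = 9.853930
  x_2 = 1.436374 - 0.383921/9.853930 = 1.397413
Iteration 3:
  f(1.397413) = 0.018454
  f'(1.397413) = 8.915255
  x_3 = 1.397413 - 0.018454/8.915255 = 1.395343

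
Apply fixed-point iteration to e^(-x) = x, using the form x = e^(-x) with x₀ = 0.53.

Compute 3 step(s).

Equation: e^(-x) = x
Fixed-point form: x = e^(-x)
x₀ = 0.53

x_1 = g(0.530000) = 0.588605
x_2 = g(0.588605) = 0.555101
x_3 = g(0.555101) = 0.574014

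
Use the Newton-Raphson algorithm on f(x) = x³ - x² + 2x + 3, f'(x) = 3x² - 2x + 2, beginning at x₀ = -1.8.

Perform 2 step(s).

f(x) = x³ - x² + 2x + 3
f'(x) = 3x² - 2x + 2
x₀ = -1.8

Newton-Raphson formula: x_{n+1} = x_n - f(x_n)/f'(x_n)

Iteration 1:
  f(-1.800000) = -9.672000
  f'(-1.800000) = 15.320000
  x_1 = -1.800000 - (-9.672000)/15.320000 = -1.168668
Iteration 2:
  f(-1.168668) = -2.299273
  f'(-1.168668) = 8.434694
  x_2 = -1.168668 - (-2.299273)/8.434694 = -0.896071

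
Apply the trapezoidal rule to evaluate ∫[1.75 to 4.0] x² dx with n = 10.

f(x) = x²
a = 1.75, b = 4.0, n = 10
h = (b - a)/n = 0.225000

Trapezoidal rule: (h/2)[f(x₀) + 2f(x₁) + 2f(x₂) + ... + f(xₙ)]

x_0 = 1.7500, f(x_0) = 3.062500, coefficient = 1
x_1 = 1.9750, f(x_1) = 3.900625, coefficient = 2
x_2 = 2.2000, f(x_2) = 4.840000, coefficient = 2
x_3 = 2.4250, f(x_3) = 5.880625, coefficient = 2
x_4 = 2.6500, f(x_4) = 7.022500, coefficient = 2
x_5 = 2.8750, f(x_5) = 8.265625, coefficient = 2
x_6 = 3.1000, f(x_6) = 9.610000, coefficient = 2
x_7 = 3.3250, f(x_7) = 11.055625, coefficient = 2
x_8 = 3.5500, f(x_8) = 12.602500, coefficient = 2
x_9 = 3.7750, f(x_9) = 14.250625, coefficient = 2
x_10 = 4.0000, f(x_10) = 16.000000, coefficient = 1

I ≈ (0.225000/2) × 173.918750 = 19.565859
Exact value: 19.546875
Error: 0.018984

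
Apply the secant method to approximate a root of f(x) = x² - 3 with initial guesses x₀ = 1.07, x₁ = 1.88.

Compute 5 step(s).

f(x) = x² - 3
x₀ = 1.07, x₁ = 1.88

Secant formula: x_{n+1} = x_n - f(x_n)(x_n - x_{n-1})/(f(x_n) - f(x_{n-1}))

Iteration 1:
  f(1.070000) = -1.855100
  f(1.880000) = 0.534400
  x_2 = 1.880000 - 0.534400×(1.880000 - 1.070000)/(0.534400 - (-1.855100))
       = 1.698847
Iteration 2:
  f(1.880000) = 0.534400
  f(1.698847) = -0.113917
  x_3 = 1.698847 - (-0.113917)×(1.698847 - 1.880000)/(-0.113917 - 0.534400)
       = 1.730678
Iteration 3:
  f(1.698847) = -0.113917
  f(1.730678) = -0.004753
  x_4 = 1.730678 - (-0.004753)×(1.730678 - 1.698847)/(-0.004753 - (-0.113917))
       = 1.732064
Iteration 4:
  f(1.730678) = -0.004753
  f(1.732064) = 0.000046
  x_5 = 1.732064 - 0.000046×(1.732064 - 1.730678)/(0.000046 - (-0.004753))
       = 1.732051
Iteration 5:
  f(1.732064) = 0.000046
  f(1.732051) = 0.000000
  x_6 = 1.732051 - 0.000000×(1.732051 - 1.732064)/(0.000000 - 0.000046)
       = 1.732051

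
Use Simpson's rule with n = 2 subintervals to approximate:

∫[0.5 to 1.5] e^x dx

f(x) = e^x
a = 0.5, b = 1.5, n = 2
h = (b - a)/n = 0.500000

Simpson's rule: (h/3)[f(x₀) + 4f(x₁) + 2f(x₂) + ... + f(xₙ)]

x_0 = 0.5000, f(x_0) = 1.648721, coefficient = 1
x_1 = 1.0000, f(x_1) = 2.718282, coefficient = 4
x_2 = 1.5000, f(x_2) = 4.481689, coefficient = 1

I ≈ (0.500000/3) × 17.003538 = 2.833923
Exact value: 2.832968
Error: 0.000955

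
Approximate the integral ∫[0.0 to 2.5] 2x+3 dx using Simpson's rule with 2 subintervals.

f(x) = 2x+3
a = 0.0, b = 2.5, n = 2
h = (b - a)/n = 1.250000

Simpson's rule: (h/3)[f(x₀) + 4f(x₁) + 2f(x₂) + ... + f(xₙ)]

x_0 = 0.0000, f(x_0) = 3.000000, coefficient = 1
x_1 = 1.2500, f(x_1) = 5.500000, coefficient = 4
x_2 = 2.5000, f(x_2) = 8.000000, coefficient = 1

I ≈ (1.250000/3) × 33.000000 = 13.750000
Exact value: 13.750000
Error: 0.000000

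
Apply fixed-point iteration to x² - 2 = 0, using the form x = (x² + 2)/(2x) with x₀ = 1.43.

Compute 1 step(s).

Equation: x² - 2 = 0
Fixed-point form: x = (x² + 2)/(2x)
x₀ = 1.43

x_1 = g(1.430000) = 1.414301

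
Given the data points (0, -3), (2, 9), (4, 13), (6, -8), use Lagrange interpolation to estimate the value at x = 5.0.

Lagrange interpolation formula:
P(x) = Σ yᵢ × Lᵢ(x)
where Lᵢ(x) = Π_{j≠i} (x - xⱼ)/(xᵢ - xⱼ)

L_0(5.0) = (5.0 - 2)/(0 - 2) × (5.0 - 4)/(0 - 4) × (5.0 - 6)/(0 - 6) = 0.062500
L_1(5.0) = (5.0 - 0)/(2 - 0) × (5.0 - 4)/(2 - 4) × (5.0 - 6)/(2 - 6) = -0.312500
L_2(5.0) = (5.0 - 0)/(4 - 0) × (5.0 - 2)/(4 - 2) × (5.0 - 6)/(4 - 6) = 0.937500
L_3(5.0) = (5.0 - 0)/(6 - 0) × (5.0 - 2)/(6 - 2) × (5.0 - 4)/(6 - 4) = 0.312500

P(5.0) = (-3)×L_0(5.0) + 9×L_1(5.0) + 13×L_2(5.0) + (-8)×L_3(5.0)
P(5.0) = 6.687500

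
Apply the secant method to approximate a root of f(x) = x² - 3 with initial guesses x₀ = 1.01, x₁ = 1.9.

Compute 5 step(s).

f(x) = x² - 3
x₀ = 1.01, x₁ = 1.9

Secant formula: x_{n+1} = x_n - f(x_n)(x_n - x_{n-1})/(f(x_n) - f(x_{n-1}))

Iteration 1:
  f(1.010000) = -1.979900
  f(1.900000) = 0.610000
  x_2 = 1.900000 - 0.610000×(1.900000 - 1.010000)/(0.610000 - (-1.979900))
       = 1.690378
Iteration 2:
  f(1.900000) = 0.610000
  f(1.690378) = -0.142622
  x_3 = 1.690378 - (-0.142622)×(1.690378 - 1.900000)/(-0.142622 - 0.610000)
       = 1.730101
Iteration 3:
  f(1.690378) = -0.142622
  f(1.730101) = -0.006749
  x_4 = 1.730101 - (-0.006749)×(1.730101 - 1.690378)/(-0.006749 - (-0.142622))
       = 1.732075
Iteration 4:
  f(1.730101) = -0.006749
  f(1.732075) = 0.000082
  x_5 = 1.732075 - 0.000082×(1.732075 - 1.730101)/(0.000082 - (-0.006749))
       = 1.732051
Iteration 5:
  f(1.732075) = 0.000082
  f(1.732051) = 0.000000
  x_6 = 1.732051 - 0.000000×(1.732051 - 1.732075)/(0.000000 - 0.000082)
       = 1.732051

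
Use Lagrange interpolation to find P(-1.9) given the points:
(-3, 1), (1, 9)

Lagrange interpolation formula:
P(x) = Σ yᵢ × Lᵢ(x)
where Lᵢ(x) = Π_{j≠i} (x - xⱼ)/(xᵢ - xⱼ)

L_0(-1.9) = (-1.9 - 1)/(-3 - 1) = 0.725000
L_1(-1.9) = (-1.9 - (-3))/(1 - (-3)) = 0.275000

P(-1.9) = 1×L_0(-1.9) + 9×L_1(-1.9)
P(-1.9) = 3.200000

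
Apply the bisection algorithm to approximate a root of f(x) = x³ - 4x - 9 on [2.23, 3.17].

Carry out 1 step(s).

f(x) = x³ - 4x - 9
Initial interval: [2.23, 3.17]

Iteration 1:
  c_1 = (2.230000 + 3.170000)/2 = 2.700000
  f(c_1) = f(2.700000) = -0.117000
  f(a) × f(c) ≥ 0, new interval: [2.700000, 3.170000]

After 1 iteration(s), the approximation is c_1 = 2.700000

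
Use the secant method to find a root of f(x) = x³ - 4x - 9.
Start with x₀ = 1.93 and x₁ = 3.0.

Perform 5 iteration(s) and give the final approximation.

f(x) = x³ - 4x - 9
x₀ = 1.93, x₁ = 3.0

Secant formula: x_{n+1} = x_n - f(x_n)(x_n - x_{n-1})/(f(x_n) - f(x_{n-1}))

Iteration 1:
  f(1.930000) = -9.530943
  f(3.000000) = 6.000000
  x_2 = 3.000000 - 6.000000×(3.000000 - 1.930000)/(6.000000 - (-9.530943))
       = 2.586632
Iteration 2:
  f(3.000000) = 6.000000
  f(2.586632) = -2.040245
  x_3 = 2.586632 - (-2.040245)×(2.586632 - 3.000000)/(-2.040245 - 6.000000)
       = 2.691526
Iteration 3:
  f(2.586632) = -2.040245
  f(2.691526) = -0.267857
  x_4 = 2.691526 - (-0.267857)×(2.691526 - 2.586632)/(-0.267857 - (-2.040245))
       = 2.707378
Iteration 4:
  f(2.691526) = -0.267857
  f(2.707378) = 0.015285
  x_5 = 2.707378 - 0.015285×(2.707378 - 2.691526)/(0.015285 - (-0.267857))
       = 2.706522
Iteration 5:
  f(2.707378) = 0.015285
  f(2.706522) = -0.000104
  x_6 = 2.706522 - (-0.000104)×(2.706522 - 2.707378)/(-0.000104 - 0.015285)
       = 2.706528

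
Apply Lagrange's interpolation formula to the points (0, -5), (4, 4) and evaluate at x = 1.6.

Lagrange interpolation formula:
P(x) = Σ yᵢ × Lᵢ(x)
where Lᵢ(x) = Π_{j≠i} (x - xⱼ)/(xᵢ - xⱼ)

L_0(1.6) = (1.6 - 4)/(0 - 4) = 0.600000
L_1(1.6) = (1.6 - 0)/(4 - 0) = 0.400000

P(1.6) = (-5)×L_0(1.6) + 4×L_1(1.6)
P(1.6) = -1.400000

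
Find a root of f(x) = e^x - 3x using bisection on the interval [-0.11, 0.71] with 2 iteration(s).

f(x) = e^x - 3x
Initial interval: [-0.11, 0.71]

Iteration 1:
  c_1 = (-0.110000 + 0.710000)/2 = 0.300000
  f(c_1) = f(0.300000) = 0.449859
  f(a) × f(c) ≥ 0, new interval: [0.300000, 0.710000]
Iteration 2:
  c_2 = (0.300000 + 0.710000)/2 = 0.505000
  f(c_2) = f(0.505000) = 0.141986
  f(a) × f(c) ≥ 0, new interval: [0.505000, 0.710000]

After 2 iteration(s), the approximation is c_2 = 0.505000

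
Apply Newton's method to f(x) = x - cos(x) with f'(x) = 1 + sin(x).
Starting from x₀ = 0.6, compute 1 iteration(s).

f(x) = x - cos(x)
f'(x) = 1 + sin(x)
x₀ = 0.6

Newton-Raphson formula: x_{n+1} = x_n - f(x_n)/f'(x_n)

Iteration 1:
  f(0.600000) = -0.225336
  f'(0.600000) = 1.564642
  x_1 = 0.600000 - (-0.225336)/1.564642 = 0.744017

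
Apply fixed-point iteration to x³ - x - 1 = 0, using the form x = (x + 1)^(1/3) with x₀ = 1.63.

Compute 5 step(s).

Equation: x³ - x - 1 = 0
Fixed-point form: x = (x + 1)^(1/3)
x₀ = 1.63

x_1 = g(1.630000) = 1.380337
x_2 = g(1.380337) = 1.335200
x_3 = g(1.335200) = 1.326706
x_4 = g(1.326706) = 1.325095
x_5 = g(1.325095) = 1.324790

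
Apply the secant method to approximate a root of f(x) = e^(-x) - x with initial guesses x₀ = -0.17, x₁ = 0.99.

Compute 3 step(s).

f(x) = e^(-x) - x
x₀ = -0.17, x₁ = 0.99

Secant formula: x_{n+1} = x_n - f(x_n)(x_n - x_{n-1})/(f(x_n) - f(x_{n-1}))

Iteration 1:
  f(-0.170000) = 1.355305
  f(0.990000) = -0.618423
  x_2 = 0.990000 - (-0.618423)×(0.990000 - (-0.170000))/(-0.618423 - 1.355305)
       = 0.626540
Iteration 2:
  f(0.990000) = -0.618423
  f(0.626540) = -0.092102
  x_3 = 0.626540 - (-0.092102)×(0.626540 - 0.990000)/(-0.092102 - (-0.618423))
       = 0.562937
Iteration 3:
  f(0.626540) = -0.092102
  f(0.562937) = 0.006597
  x_4 = 0.562937 - 0.006597×(0.562937 - 0.626540)/(0.006597 - (-0.092102))
       = 0.567188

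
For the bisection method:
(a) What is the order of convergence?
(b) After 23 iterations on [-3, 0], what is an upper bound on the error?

(a) Bisection has linear (order 1) convergence; the error is halved each step.

(b) Error bound = (b-a)/2^n = (0 - (-3))/2^{23}
    = 3/2^{23}

(a) 1 (linear); (b) error ≤ 3.58e-07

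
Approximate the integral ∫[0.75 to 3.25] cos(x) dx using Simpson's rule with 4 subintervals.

f(x) = cos(x)
a = 0.75, b = 3.25, n = 4
h = (b - a)/n = 0.625000

Simpson's rule: (h/3)[f(x₀) + 4f(x₁) + 2f(x₂) + ... + f(xₙ)]

x_0 = 0.7500, f(x_0) = 0.731689, coefficient = 1
x_1 = 1.3750, f(x_1) = 0.194548, coefficient = 4
x_2 = 2.0000, f(x_2) = -0.416147, coefficient = 2
x_3 = 2.6250, f(x_3) = -0.869507, coefficient = 4
x_4 = 3.2500, f(x_4) = -0.994130, coefficient = 1

I ≈ (0.625000/3) × -3.794572 = -0.790536
Exact value: -0.789834
Error: 0.000702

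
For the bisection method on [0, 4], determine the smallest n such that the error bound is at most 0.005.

We need (b-a)/2^n ≤ 0.005
(4 - 0)/2^n ≤ 0.005
4/2^n ≤ 0.005
2^n ≥ 800
n ≥ log₂(800) = 9.64
n ≥ 10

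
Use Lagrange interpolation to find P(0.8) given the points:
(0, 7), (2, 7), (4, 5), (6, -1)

Lagrange interpolation formula:
P(x) = Σ yᵢ × Lᵢ(x)
where Lᵢ(x) = Π_{j≠i} (x - xⱼ)/(xᵢ - xⱼ)

L_0(0.8) = (0.8 - 2)/(0 - 2) × (0.8 - 4)/(0 - 4) × (0.8 - 6)/(0 - 6) = 0.416000
L_1(0.8) = (0.8 - 0)/(2 - 0) × (0.8 - 4)/(2 - 4) × (0.8 - 6)/(2 - 6) = 0.832000
L_2(0.8) = (0.8 - 0)/(4 - 0) × (0.8 - 2)/(4 - 2) × (0.8 - 6)/(4 - 6) = -0.312000
L_3(0.8) = (0.8 - 0)/(6 - 0) × (0.8 - 2)/(6 - 2) × (0.8 - 4)/(6 - 4) = 0.064000

P(0.8) = 7×L_0(0.8) + 7×L_1(0.8) + 5×L_2(0.8) + (-1)×L_3(0.8)
P(0.8) = 7.112000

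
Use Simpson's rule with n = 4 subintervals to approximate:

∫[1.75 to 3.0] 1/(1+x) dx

f(x) = 1/(1+x)
a = 1.75, b = 3.0, n = 4
h = (b - a)/n = 0.312500

Simpson's rule: (h/3)[f(x₀) + 4f(x₁) + 2f(x₂) + ... + f(xₙ)]

x_0 = 1.7500, f(x_0) = 0.363636, coefficient = 1
x_1 = 2.0625, f(x_1) = 0.326531, coefficient = 4
x_2 = 2.3750, f(x_2) = 0.296296, coefficient = 2
x_3 = 2.6875, f(x_3) = 0.271186, coefficient = 4
x_4 = 3.0000, f(x_4) = 0.250000, coefficient = 1

I ≈ (0.312500/3) × 3.597097 = 0.374698
Exact value: 0.374693
Error: 0.000004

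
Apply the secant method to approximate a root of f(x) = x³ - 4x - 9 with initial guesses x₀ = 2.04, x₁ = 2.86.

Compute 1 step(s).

f(x) = x³ - 4x - 9
x₀ = 2.04, x₁ = 2.86

Secant formula: x_{n+1} = x_n - f(x_n)(x_n - x_{n-1})/(f(x_n) - f(x_{n-1}))

Iteration 1:
  f(2.040000) = -8.670336
  f(2.860000) = 2.953656
  x_2 = 2.860000 - 2.953656×(2.860000 - 2.040000)/(2.953656 - (-8.670336))
       = 2.651638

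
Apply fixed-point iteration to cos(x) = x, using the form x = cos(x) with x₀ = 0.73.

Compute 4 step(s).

Equation: cos(x) = x
Fixed-point form: x = cos(x)
x₀ = 0.73

x_1 = g(0.730000) = 0.745174
x_2 = g(0.745174) = 0.734970
x_3 = g(0.734970) = 0.741851
x_4 = g(0.741851) = 0.737219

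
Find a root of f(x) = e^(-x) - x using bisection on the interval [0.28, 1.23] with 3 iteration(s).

f(x) = e^(-x) - x
Initial interval: [0.28, 1.23]

Iteration 1:
  c_1 = (0.280000 + 1.230000)/2 = 0.755000
  f(c_1) = f(0.755000) = -0.284989
  f(a) × f(c) < 0, new interval: [0.280000, 0.755000]
Iteration 2:
  c_2 = (0.280000 + 0.755000)/2 = 0.517500
  f(c_2) = f(0.517500) = 0.078509
  f(a) × f(c) ≥ 0, new interval: [0.517500, 0.755000]
Iteration 3:
  c_3 = (0.517500 + 0.755000)/2 = 0.636250
  f(c_3) = f(0.636250) = -0.106977
  f(a) × f(c) < 0, new interval: [0.517500, 0.636250]

After 3 iteration(s), the approximation is c_3 = 0.636250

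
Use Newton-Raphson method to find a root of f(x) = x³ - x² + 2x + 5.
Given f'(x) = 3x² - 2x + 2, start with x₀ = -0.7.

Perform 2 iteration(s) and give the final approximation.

f(x) = x³ - x² + 2x + 5
f'(x) = 3x² - 2x + 2
x₀ = -0.7

Newton-Raphson formula: x_{n+1} = x_n - f(x_n)/f'(x_n)

Iteration 1:
  f(-0.700000) = 2.767000
  f'(-0.700000) = 4.870000
  x_1 = -0.700000 - 2.767000/4.870000 = -1.268172
Iteration 2:
  f(-1.268172) = -1.184159
  f'(-1.268172) = 9.361129
  x_2 = -1.268172 - (-1.184159)/9.361129 = -1.141675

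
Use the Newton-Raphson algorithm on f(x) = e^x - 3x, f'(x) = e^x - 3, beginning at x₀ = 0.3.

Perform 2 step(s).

f(x) = e^x - 3x
f'(x) = e^x - 3
x₀ = 0.3

Newton-Raphson formula: x_{n+1} = x_n - f(x_n)/f'(x_n)

Iteration 1:
  f(0.300000) = 0.449859
  f'(0.300000) = -1.650141
  x_1 = 0.300000 - 0.449859/(-1.650141) = 0.572618
Iteration 2:
  f(0.572618) = 0.055048
  f'(0.572618) = -1.227097
  x_2 = 0.572618 - 0.055048/(-1.227097) = 0.617479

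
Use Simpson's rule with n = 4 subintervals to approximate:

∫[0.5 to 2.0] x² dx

f(x) = x²
a = 0.5, b = 2.0, n = 4
h = (b - a)/n = 0.375000

Simpson's rule: (h/3)[f(x₀) + 4f(x₁) + 2f(x₂) + ... + f(xₙ)]

x_0 = 0.5000, f(x_0) = 0.250000, coefficient = 1
x_1 = 0.8750, f(x_1) = 0.765625, coefficient = 4
x_2 = 1.2500, f(x_2) = 1.562500, coefficient = 2
x_3 = 1.6250, f(x_3) = 2.640625, coefficient = 4
x_4 = 2.0000, f(x_4) = 4.000000, coefficient = 1

I ≈ (0.375000/3) × 21.000000 = 2.625000
Exact value: 2.625000
Error: 0.000000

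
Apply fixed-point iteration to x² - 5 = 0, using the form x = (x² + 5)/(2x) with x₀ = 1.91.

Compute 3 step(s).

Equation: x² - 5 = 0
Fixed-point form: x = (x² + 5)/(2x)
x₀ = 1.91

x_1 = g(1.910000) = 2.263901
x_2 = g(2.263901) = 2.236239
x_3 = g(2.236239) = 2.236068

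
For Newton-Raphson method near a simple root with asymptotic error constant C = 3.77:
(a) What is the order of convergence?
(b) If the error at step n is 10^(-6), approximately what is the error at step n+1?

(a) Newton-Raphson has quadratic (order 2) convergence near simple roots.
    This means |e_{n+1}| ≈ C|e_n|².

(b) With |e_n| = 10^(-6) and C = 3.77:
    |e_{n+1}| ≈ 3.77 × (10^(-6))² = 3.77 × 10^(-12)

(a) 2 (quadratic); (b) |e_{n+1}| ≈ 3.770e-12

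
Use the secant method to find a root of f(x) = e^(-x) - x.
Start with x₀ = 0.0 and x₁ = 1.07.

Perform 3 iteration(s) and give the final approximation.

f(x) = e^(-x) - x
x₀ = 0.0, x₁ = 1.07

Secant formula: x_{n+1} = x_n - f(x_n)(x_n - x_{n-1})/(f(x_n) - f(x_{n-1}))

Iteration 1:
  f(0.000000) = 1.000000
  f(1.070000) = -0.726991
  x_2 = 1.070000 - (-0.726991)×(1.070000 - 0.000000)/(-0.726991 - 1.000000)
       = 0.619575
Iteration 2:
  f(1.070000) = -0.726991
  f(0.619575) = -0.081401
  x_3 = 0.619575 - (-0.081401)×(0.619575 - 1.070000)/(-0.081401 - (-0.726991))
       = 0.562781
Iteration 3:
  f(0.619575) = -0.081401
  f(0.562781) = 0.006841
  x_4 = 0.562781 - 0.006841×(0.562781 - 0.619575)/(0.006841 - (-0.081401))
       = 0.567184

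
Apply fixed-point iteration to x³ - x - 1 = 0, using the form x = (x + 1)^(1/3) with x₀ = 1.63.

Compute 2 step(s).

Equation: x³ - x - 1 = 0
Fixed-point form: x = (x + 1)^(1/3)
x₀ = 1.63

x_1 = g(1.630000) = 1.380337
x_2 = g(1.380337) = 1.335200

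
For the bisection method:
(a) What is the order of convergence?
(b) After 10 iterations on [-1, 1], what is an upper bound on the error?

(a) Bisection has linear (order 1) convergence; the error is halved each step.

(b) Error bound = (b-a)/2^n = (1 - (-1))/2^{10}
    = 2/2^{10}

(a) 1 (linear); (b) error ≤ 1.95e-03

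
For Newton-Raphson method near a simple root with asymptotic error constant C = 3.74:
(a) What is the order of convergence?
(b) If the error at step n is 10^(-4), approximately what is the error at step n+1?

(a) Newton-Raphson has quadratic (order 2) convergence near simple roots.
    This means |e_{n+1}| ≈ C|e_n|².

(b) With |e_n| = 10^(-4) and C = 3.74:
    |e_{n+1}| ≈ 3.74 × (10^(-4))² = 3.74 × 10^(-8)

(a) 2 (quadratic); (b) |e_{n+1}| ≈ 3.740e-08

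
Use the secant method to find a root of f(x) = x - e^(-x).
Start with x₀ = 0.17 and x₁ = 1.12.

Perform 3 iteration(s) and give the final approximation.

f(x) = x - e^(-x)
x₀ = 0.17, x₁ = 1.12

Secant formula: x_{n+1} = x_n - f(x_n)(x_n - x_{n-1})/(f(x_n) - f(x_{n-1}))

Iteration 1:
  f(0.170000) = -0.673665
  f(1.120000) = 0.793720
  x_2 = 1.120000 - 0.793720×(1.120000 - 0.170000)/(0.793720 - (-0.673665))
       = 0.606137
Iteration 2:
  f(1.120000) = 0.793720
  f(0.606137) = 0.060684
  x_3 = 0.606137 - 0.060684×(0.606137 - 1.120000)/(0.060684 - 0.793720)
       = 0.563598
Iteration 3:
  f(0.606137) = 0.060684
  f(0.563598) = -0.005560
  x_4 = 0.563598 - (-0.005560)×(0.563598 - 0.606137)/(-0.005560 - 0.060684)
       = 0.567168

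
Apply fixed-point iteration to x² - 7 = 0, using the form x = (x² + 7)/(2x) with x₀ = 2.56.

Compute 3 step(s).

Equation: x² - 7 = 0
Fixed-point form: x = (x² + 7)/(2x)
x₀ = 2.56

x_1 = g(2.560000) = 2.647187
x_2 = g(2.647187) = 2.645752
x_3 = g(2.645752) = 2.645751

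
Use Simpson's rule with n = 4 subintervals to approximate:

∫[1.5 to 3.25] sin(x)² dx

f(x) = sin(x)²
a = 1.5, b = 3.25, n = 4
h = (b - a)/n = 0.437500

Simpson's rule: (h/3)[f(x₀) + 4f(x₁) + 2f(x₂) + ... + f(xₙ)]

x_0 = 1.5000, f(x_0) = 0.994996, coefficient = 1
x_1 = 1.9375, f(x_1) = 0.871449, coefficient = 4
x_2 = 2.3750, f(x_2) = 0.481199, coefficient = 2
x_3 = 2.8125, f(x_3) = 0.104448, coefficient = 4
x_4 = 3.2500, f(x_4) = 0.011706, coefficient = 1

I ≈ (0.437500/3) × 5.872689 = 0.856434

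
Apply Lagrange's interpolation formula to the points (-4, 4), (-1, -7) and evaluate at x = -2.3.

Lagrange interpolation formula:
P(x) = Σ yᵢ × Lᵢ(x)
where Lᵢ(x) = Π_{j≠i} (x - xⱼ)/(xᵢ - xⱼ)

L_0(-2.3) = (-2.3 - (-1))/(-4 - (-1)) = 0.433333
L_1(-2.3) = (-2.3 - (-4))/(-1 - (-4)) = 0.566667

P(-2.3) = 4×L_0(-2.3) + (-7)×L_1(-2.3)
P(-2.3) = -2.233333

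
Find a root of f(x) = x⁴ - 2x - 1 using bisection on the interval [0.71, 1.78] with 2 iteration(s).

f(x) = x⁴ - 2x - 1
Initial interval: [0.71, 1.78]

Iteration 1:
  c_1 = (0.710000 + 1.780000)/2 = 1.245000
  f(c_1) = f(1.245000) = -1.087422
  f(a) × f(c) ≥ 0, new interval: [1.245000, 1.780000]
Iteration 2:
  c_2 = (1.245000 + 1.780000)/2 = 1.512500
  f(c_2) = f(1.512500) = 1.208371
  f(a) × f(c) < 0, new interval: [1.245000, 1.512500]

After 2 iteration(s), the approximation is c_2 = 1.512500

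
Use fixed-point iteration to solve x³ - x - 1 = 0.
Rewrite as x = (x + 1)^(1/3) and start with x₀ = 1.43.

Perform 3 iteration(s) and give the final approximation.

Equation: x³ - x - 1 = 0
Fixed-point form: x = (x + 1)^(1/3)
x₀ = 1.43

x_1 = g(1.430000) = 1.344421
x_2 = g(1.344421) = 1.328450
x_3 = g(1.328450) = 1.325426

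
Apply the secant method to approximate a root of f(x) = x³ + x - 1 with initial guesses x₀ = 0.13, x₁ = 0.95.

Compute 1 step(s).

f(x) = x³ + x - 1
x₀ = 0.13, x₁ = 0.95

Secant formula: x_{n+1} = x_n - f(x_n)(x_n - x_{n-1})/(f(x_n) - f(x_{n-1}))

Iteration 1:
  f(0.130000) = -0.867803
  f(0.950000) = 0.807375
  x_2 = 0.950000 - 0.807375×(0.950000 - 0.130000)/(0.807375 - (-0.867803))
       = 0.554790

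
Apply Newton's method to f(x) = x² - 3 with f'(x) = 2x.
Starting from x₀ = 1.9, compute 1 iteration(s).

f(x) = x² - 3
f'(x) = 2x
x₀ = 1.9

Newton-Raphson formula: x_{n+1} = x_n - f(x_n)/f'(x_n)

Iteration 1:
  f(1.900000) = 0.610000
  f'(1.900000) = 3.800000
  x_1 = 1.900000 - 0.610000/3.800000 = 1.739474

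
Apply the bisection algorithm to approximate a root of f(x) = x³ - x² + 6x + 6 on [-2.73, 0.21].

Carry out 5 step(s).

f(x) = x³ - x² + 6x + 6
Initial interval: [-2.73, 0.21]

Iteration 1:
  c_1 = (-2.730000 + 0.210000)/2 = -1.260000
  f(c_1) = f(-1.260000) = -5.147976
  f(a) × f(c) ≥ 0, new interval: [-1.260000, 0.210000]
Iteration 2:
  c_2 = (-1.260000 + 0.210000)/2 = -0.525000
  f(c_2) = f(-0.525000) = 2.429672
  f(a) × f(c) < 0, new interval: [-1.260000, -0.525000]
Iteration 3:
  c_3 = (-1.260000 + (-0.525000))/2 = -0.892500
  f(c_3) = f(-0.892500) = -0.862483
  f(a) × f(c) ≥ 0, new interval: [-0.892500, -0.525000]
Iteration 4:
  c_4 = (-0.892500 + (-0.525000))/2 = -0.708750
  f(c_4) = f(-0.708750) = 0.889149
  f(a) × f(c) < 0, new interval: [-0.892500, -0.708750]
Iteration 5:
  c_5 = (-0.892500 + (-0.708750))/2 = -0.800625
  f(c_5) = f(-0.800625) = 0.042049
  f(a) × f(c) < 0, new interval: [-0.892500, -0.800625]

After 5 iteration(s), the approximation is c_5 = -0.800625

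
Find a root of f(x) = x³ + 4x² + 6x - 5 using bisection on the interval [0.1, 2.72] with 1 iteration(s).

f(x) = x³ + 4x² + 6x - 5
Initial interval: [0.1, 2.72]

Iteration 1:
  c_1 = (0.100000 + 2.720000)/2 = 1.410000
  f(c_1) = f(1.410000) = 14.215621
  f(a) × f(c) < 0, new interval: [0.100000, 1.410000]

After 1 iteration(s), the approximation is c_1 = 1.410000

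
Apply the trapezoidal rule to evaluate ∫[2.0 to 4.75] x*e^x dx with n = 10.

f(x) = x*e^x
a = 2.0, b = 4.75, n = 10
h = (b - a)/n = 0.275000

Trapezoidal rule: (h/2)[f(x₀) + 2f(x₁) + 2f(x₂) + ... + f(xₙ)]

x_0 = 2.0000, f(x_0) = 14.778112, coefficient = 1
x_1 = 2.2750, f(x_1) = 22.131016, coefficient = 2
x_2 = 2.5500, f(x_2) = 32.658115, coefficient = 2
x_3 = 2.8250, f(x_3) = 47.632170, coefficient = 2
x_4 = 3.1000, f(x_4) = 68.813649, coefficient = 2
x_5 = 3.3750, f(x_5) = 98.631958, coefficient = 2
x_6 = 3.6500, f(x_6) = 140.432531, coefficient = 2
x_7 = 3.9250, f(x_7) = 198.813331, coefficient = 2
x_8 = 4.2000, f(x_8) = 280.082590, coefficient = 2
x_9 = 4.4750, f(x_9) = 392.880837, coefficient = 2
x_10 = 4.7500, f(x_10) = 549.025352, coefficient = 1

I ≈ (0.275000/2) × 3127.955856 = 430.093930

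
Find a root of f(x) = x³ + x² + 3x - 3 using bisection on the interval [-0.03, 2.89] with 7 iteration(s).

f(x) = x³ + x² + 3x - 3
Initial interval: [-0.03, 2.89]

Iteration 1:
  c_1 = (-0.030000 + 2.890000)/2 = 1.430000
  f(c_1) = f(1.430000) = 6.259107
  f(a) × f(c) < 0, new interval: [-0.030000, 1.430000]
Iteration 2:
  c_2 = (-0.030000 + 1.430000)/2 = 0.700000
  f(c_2) = f(0.700000) = -0.067000
  f(a) × f(c) ≥ 0, new interval: [0.700000, 1.430000]
Iteration 3:
  c_3 = (0.700000 + 1.430000)/2 = 1.065000
  f(c_3) = f(1.065000) = 2.537175
  f(a) × f(c) < 0, new interval: [0.700000, 1.065000]
Iteration 4:
  c_4 = (0.700000 + 1.065000)/2 = 0.882500
  f(c_4) = f(0.882500) = 1.113603
  f(a) × f(c) < 0, new interval: [0.700000, 0.882500]
Iteration 5:
  c_5 = (0.700000 + 0.882500)/2 = 0.791250
  f(c_5) = f(0.791250) = 0.495210
  f(a) × f(c) < 0, new interval: [0.700000, 0.791250]
Iteration 6:
  c_6 = (0.700000 + 0.791250)/2 = 0.745625
  f(c_6) = f(0.745625) = 0.207367
  f(a) × f(c) < 0, new interval: [0.700000, 0.745625]
Iteration 7:
  c_7 = (0.700000 + 0.745625)/2 = 0.722813
  f(c_7) = f(0.722813) = 0.068535
  f(a) × f(c) < 0, new interval: [0.700000, 0.722813]

After 7 iteration(s), the approximation is c_7 = 0.722813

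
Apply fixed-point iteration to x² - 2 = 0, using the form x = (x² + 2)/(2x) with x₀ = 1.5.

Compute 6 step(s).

Equation: x² - 2 = 0
Fixed-point form: x = (x² + 2)/(2x)
x₀ = 1.5

x_1 = g(1.500000) = 1.416667
x_2 = g(1.416667) = 1.414216
x_3 = g(1.414216) = 1.414214
x_4 = g(1.414214) = 1.414214
x_5 = g(1.414214) = 1.414214
x_6 = g(1.414214) = 1.414214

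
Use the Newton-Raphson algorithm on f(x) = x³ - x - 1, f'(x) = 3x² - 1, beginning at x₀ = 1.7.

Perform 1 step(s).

f(x) = x³ - x - 1
f'(x) = 3x² - 1
x₀ = 1.7

Newton-Raphson formula: x_{n+1} = x_n - f(x_n)/f'(x_n)

Iteration 1:
  f(1.700000) = 2.213000
  f'(1.700000) = 7.670000
  x_1 = 1.700000 - 2.213000/7.670000 = 1.411473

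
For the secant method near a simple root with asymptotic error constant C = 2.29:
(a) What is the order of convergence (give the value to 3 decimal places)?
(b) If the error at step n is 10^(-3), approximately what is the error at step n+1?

(a) Secant method has superlinear convergence with order φ = (1+√5)/2 ≈ 1.618.
    This means |e_{n+1}| ≈ C|e_n|^1.618.

(b) With |e_n| = 10^(-3) and C = 2.29:
    |e_{n+1}| ≈ 2.29 × (10^(-3))^1.618 = 2.29 × 10^(-4.85)

(a) ≈ 1.618 (golden ratio); (b) |e_{n+1}| ≈ 3.204e-05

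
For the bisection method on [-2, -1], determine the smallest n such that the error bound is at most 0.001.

We need (b-a)/2^n ≤ 0.001
(-1 - (-2))/2^n ≤ 0.001
1/2^n ≤ 0.001
2^n ≥ 1000
n ≥ log₂(1000) = 9.97
n ≥ 10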